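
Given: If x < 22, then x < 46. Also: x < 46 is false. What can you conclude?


Modus tollens: P → Q, ¬Q ⊢ ¬P
P: x < 22
Q: x < 46
We have P → Q and Q is false.
By modus tollens, P must be false.

It is not the case that x < 22


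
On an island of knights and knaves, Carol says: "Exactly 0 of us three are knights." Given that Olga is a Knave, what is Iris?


Carol claims exactly 0 knights among Carol, Olga, Iris.
Given: Olga is a Knave.

Case 1: Carol is a Knight (tells truth)
  Then exactly 0 of the three are knights.
  Counting Carol, Olga: 1 knight(s) so far. Need -1 more → impossible.
Case 2: Carol is a Knave (lies)
  Then the count is NOT 0.
  If Iris = Knave, count = 0 = 0 → claim would be true, contradicts lie.
  If Iris = Knight, count = 1 ≠ 0 → lie confirmed ✓

Iris is a Knight.

Knight


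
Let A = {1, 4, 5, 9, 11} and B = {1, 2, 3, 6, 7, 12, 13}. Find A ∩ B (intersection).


A = {1, 4, 5, 9, 11}
B = {1, 2, 3, 6, 7, 12, 13}
Operation: intersection
Elements in both: 1

{1}


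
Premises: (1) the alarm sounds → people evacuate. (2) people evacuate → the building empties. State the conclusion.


Hypothetical syllogism: P → Q, Q → R ⊢ P → R
Premise 1: the alarm sounds → people evacuate
Premise 2: people evacuate → the building empties
Chain the implications: the middle term (people evacuate) links the two.
Conclusion: If the alarm sounds, then the building empties.

If the alarm sounds, then the building empties.


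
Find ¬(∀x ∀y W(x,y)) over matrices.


Original: ∀x ∀y W(x,y)
Rule: ¬∀→∃, ¬∃→∀, negate predicate.
Negation: ∃x ∃y ¬W(x,y)

∃x ∃y ¬W(x,y)


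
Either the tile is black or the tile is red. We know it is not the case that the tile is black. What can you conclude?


Disjunctive syllogism: P ∨ Q, ¬P ⊢ Q
Disjunction: the tile is black ∨ the tile is red
We know it is not the case that the tile is black.
By disjunctive syllogism, the other disjunct must be true.

The tile is red


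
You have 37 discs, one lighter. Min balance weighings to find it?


Each weighing has 3 outcomes (left heavy / balance / right heavy), so k weighings distinguish at most 3^k cases; splitting into three near-equal groups achieves this.
Need 3^k ≥ 37: 3^3 = 27 < 37 ≤ 3^4 = 81
k = ⌈log₃(37)⌉ = 4

4


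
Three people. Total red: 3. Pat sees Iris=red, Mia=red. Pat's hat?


Total red = 3, seen red = 2
Own red = 3 - 2 = 1
Pat's hat is red.

red


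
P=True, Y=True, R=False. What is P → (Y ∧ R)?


P = True, Y = True, R = False
Expression: P → (Y ∧ R)
Step 1: Y ∧ R = True AND False = False
Step 2: P → (False) = True → False = False

False


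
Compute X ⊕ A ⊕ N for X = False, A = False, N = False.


X = False, A = False, N = False
Step 1: X ⊕ A = False XOR False = False
Step 2: False ⊕ N = False XOR False = False
XOR is true when an odd number of operands are true.

False


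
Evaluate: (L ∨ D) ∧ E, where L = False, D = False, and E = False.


L = False, D = False, E = False
Step 1: L ∨ D = False OR False = False
Step 2: False ∧ E = False AND False = False
OR is true when at least one operand is true; AND requires both.

False


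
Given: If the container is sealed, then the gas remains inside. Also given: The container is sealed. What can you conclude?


Modus ponens: P → Q, P ⊢ Q
P: the container is sealed
Q: the gas remains inside
We have P → Q and P is true.
By modus ponens, Q must be true.

The gas remains inside


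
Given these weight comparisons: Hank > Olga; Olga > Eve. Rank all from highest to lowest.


Constraints: Hank > Olga; Olga > Eve
Method: at each step, the next-highest is the one remaining person who never appears on the smaller side of a constraint between remaining people.
  Step 1: remaining {Hank, Olga, Eve}; on the smaller side: {Olga, Eve} → Hank is next (Hank > Olga).
  Step 2: remaining {Olga, Eve}; on the smaller side: {Eve} → Olga is next (Olga > Eve).
  Step 3: only Eve remains → lowest.
Final ranking (highest to lowest):

Hank > Olga > Eve


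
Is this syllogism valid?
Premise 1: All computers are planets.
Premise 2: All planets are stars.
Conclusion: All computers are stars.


Premise 1: All computers are planets.
Premise 2: All planets are stars.
Conclusion: All computers are stars.
Barbara syllogism (AAA-1): All A are B, All B are C → All A are C.
Middle term (planets) distributed in premise 2.

Valid


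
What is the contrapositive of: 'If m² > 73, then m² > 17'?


Original: If m² > 73, then m² > 17
Contrapositive: If ¬Q, then ¬P
Negate Q: not (m² > 17)
Negate P: not (m² > 73)

If not (m² > 17), then not (m² > 73).


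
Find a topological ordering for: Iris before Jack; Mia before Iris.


Constraints: Iris before Jack; Mia before Iris
Method: repeatedly schedule the remaining task that has no remaining task required before it.
  Step 1: remaining {Jack, Mia, Iris}; every task except Mia still has a predecessor pending → schedule Mia.
  Step 2: remaining {Jack, Iris}; every task except Iris still has a predecessor pending → schedule Iris.
  Step 3: only Jack remains → schedule Jack.
Resulting order:

Mia → Iris → Jack


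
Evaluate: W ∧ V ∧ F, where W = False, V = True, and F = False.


W = False, V = True, F = False
Step 1: W ∧ V = False AND True = False
Step 2: (False) ∧ F = (False) AND False = False
AND is true only when ALL operands are true.

False


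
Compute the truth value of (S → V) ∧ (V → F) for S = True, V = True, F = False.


S = True, V = True, F = False
Step 1: S → V is false only when S=True and V=False. Result: True
Step 2: V → F is false only when V=True and F=False. Result: False
Step 3: True ∧ False = False

False


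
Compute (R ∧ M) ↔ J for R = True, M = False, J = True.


R = True, M = False, J = True
Step 1: R ∧ M = True AND False = False
Step 2: (False) ↔ J: true when both sides have same truth value.
Result: False ↔ True = False

False


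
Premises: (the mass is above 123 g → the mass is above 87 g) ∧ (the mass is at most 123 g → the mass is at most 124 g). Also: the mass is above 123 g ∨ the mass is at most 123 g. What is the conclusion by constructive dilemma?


Constructive dilemma: (P → Q) ∧ (R → S), P ∨ R ⊢ Q ∨ S
Premise 1: the mass is above 123 g → the mass is above 87 g
Premise 2: the mass is at most 123 g → the mass is at most 124 g
Premise 3: the mass is above 123 g ∨ the mass is at most 123 g
Case 1: Assuming the mass is above 123 g, then by Premise 1, the mass is above 87 g.
Case 2: Assuming the mass is at most 123 g, then by Premise 2, the mass is at most 124 g.
Since one of the mass is above 123 g or the mass is at most 123 g must hold, we get the mass is above 87 g or the mass is at most 124 g.

The mass is above 87 g or the mass is at most 124 g.


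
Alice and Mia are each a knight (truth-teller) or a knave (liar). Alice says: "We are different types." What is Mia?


Alice says: "We are different types."
Case 1: Alice is a Knight (truth-teller)
  Statement is true → they ARE different → Mia is a Knave
Case 2: Alice is a Knave (liar)
  Statement is false → they are NOT different → Mia is a Knave
In both cases, Mia is a Knave.

Knave


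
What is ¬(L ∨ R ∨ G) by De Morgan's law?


De Morgan's law: ¬(P ∨ Q ∨ R) ≡ ¬P ∧ ¬Q ∧ ¬R
¬(L ∨ R ∨ G) = ¬L ∧ ¬R ∧ ¬G

¬L ∧ ¬R ∧ ¬G


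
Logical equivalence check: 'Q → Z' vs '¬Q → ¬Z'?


Expression 1: Q → Z
Expression 2: ¬Q → ¬Z
Truth table (Q Z | Expr1 Expr2):
  T T |   T     T
  T F |   F     T   ← differ
  F T |   T     F   ← differ
  F F |   T     T
Counterexample: Q=T, Z=F gives Expr1 = F but Expr2 = T, so the expressions are NOT logically equivalent.

No


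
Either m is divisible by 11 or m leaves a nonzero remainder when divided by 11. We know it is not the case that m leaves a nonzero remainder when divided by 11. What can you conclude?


Disjunctive syllogism: P ∨ Q, ¬P ⊢ Q
Disjunction: m is divisible by 11 ∨ m leaves a nonzero remainder when divided by 11
We know it is not the case that m leaves a nonzero remainder when divided by 11.
By disjunctive syllogism, the other disjunct must be true.

m is divisible by 11


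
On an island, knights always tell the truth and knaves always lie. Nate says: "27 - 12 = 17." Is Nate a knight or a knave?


Statement: "27 - 12 = 17."
Actual: 27 - 12 = 15
Claimed: 17
Statement is FALSE → Nate lies → Knave

Knave


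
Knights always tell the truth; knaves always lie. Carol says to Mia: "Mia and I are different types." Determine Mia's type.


Carol says: "Mia and I are different types."
Case 1: Carol is a Knight (truth-teller)
  Statement is true → they ARE different → Mia is a Knave
Case 2: Carol is a Knave (liar)
  Statement is false → they are NOT different → Mia is a Knave
In both cases, Mia is a Knave.

Knave


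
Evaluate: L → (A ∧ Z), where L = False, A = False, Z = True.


L = False, A = False, Z = True
Step 1: A ∧ Z = False AND True = False
Step 2: L → (False): false only when L=True and consequent=False.
Result: True

True


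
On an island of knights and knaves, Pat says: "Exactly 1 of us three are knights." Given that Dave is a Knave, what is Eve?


Pat claims exactly 1 knights among Pat, Dave, Eve.
Given: Dave is a Knave.

Case 1: Pat is a Knight (tells truth)
  Then exactly 1 of the three are knights.
  Counting Pat, Dave: 1 knight(s) so far. Need 0 more → Eve = Knave.
Case 2: Pat is a Knave (lies)
  Then the count is NOT 1.
  If Eve = Knight, count = 1 = 1 → claim would be true, contradicts lie.
  If Eve = Knave, count = 0 ≠ 1 → lie confirmed ✓

Eve is a Knave.

Knave


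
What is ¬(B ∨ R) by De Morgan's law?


De Morgan's law: ¬(P ∨ Q) ≡ ¬P ∧ ¬Q
¬(B ∨ R) = ¬B ∧ ¬R

¬B ∧ ¬R


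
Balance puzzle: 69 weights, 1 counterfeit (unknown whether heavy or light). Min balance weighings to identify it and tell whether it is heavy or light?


Let n = 69. 138 possibilities (n weights × lighter/heavier); each weighing has 3 outcomes.
Bound for k weighings: say the first weighing puts j weights on each pan. If it tips, the 2j weighed weights remain suspects (each with a known direction) and k-1 weighings give 3^(k-1) outcomes; 3^(k-1) is odd, so 2j ≤ 3^(k-1) - 1. If it balances, the n - 2j unweighed weights remain with direction unknown: 2(n - 2j) ≤ 3^(k-1) - 1 by the same parity argument. Adding, n ≤ (3^(k-1) - 1) + (3^(k-1) - 1)/2 = (3^k - 3)/2, and the classical three-group strategy achieves this (3 weights in 2 weighings, 12 in 3, 39 in 4, 120 in 5).
So we need the smallest k with (3^k - 3)/2 ≥ 69.
k = 4: (3^4 - 3)/2 = 39 < 69 ✗
k = 5: (3^5 - 3)/2 = 120 ≥ 69 ✓

5


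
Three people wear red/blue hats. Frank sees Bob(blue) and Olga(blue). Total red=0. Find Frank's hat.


Total red = 0, seen red = 0
Own red = 0 - 0 = 0
Frank's hat is blue.

blue


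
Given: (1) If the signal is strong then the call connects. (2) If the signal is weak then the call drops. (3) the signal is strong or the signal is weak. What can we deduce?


Constructive dilemma: (P → Q) ∧ (R → S), P ∨ R ⊢ Q ∨ S
Premise 1: the signal is strong → the call connects
Premise 2: the signal is weak → the call drops
Premise 3: the signal is strong ∨ the signal is weak
Case 1: Assuming the signal is strong, then by Premise 1, the call connects.
Case 2: Assuming the signal is weak, then by Premise 2, the call drops.
Since one of the signal is strong or the signal is weak must hold, we get the call connects or the call drops.

The call connects or the call drops.


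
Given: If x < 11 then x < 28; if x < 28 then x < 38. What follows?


Hypothetical syllogism: P → Q, Q → R ⊢ P → R
Premise 1: x < 11 → x < 28
Premise 2: x < 28 → x < 38
Chain the implications: the middle term (x < 28) links the two.
Conclusion: If x < 11, then x < 38.

If x < 11, then x < 38.


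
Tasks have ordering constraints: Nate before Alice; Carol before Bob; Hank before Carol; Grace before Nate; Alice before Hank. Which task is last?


Constraints: Nate before Alice; Carol before Bob; Hank before Carol; Grace before Nate; Alice before Hank
The last task can have nothing scheduled after it, so it must never appear on the left of a 'before'.
Tasks appearing before some other task: Nate, Carol, Hank, Grace, Alice.
The only task not in that list is Bob → it is last.

Bob


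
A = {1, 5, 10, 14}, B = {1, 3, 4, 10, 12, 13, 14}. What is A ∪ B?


A = {1, 5, 10, 14}
B = {1, 3, 4, 10, 12, 13, 14}
Operation: union
All elements combined: 1, 3, 4, 5, 10, 12, 13, 14

{1, 3, 4, 5, 10, 12, 13, 14}


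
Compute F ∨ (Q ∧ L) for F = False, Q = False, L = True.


F = False, Q = False, L = True
Step 1: Q ∧ L = False AND True = False
Step 2: F ∨ False = False OR False = False
AND evaluated first (higher precedence); then OR applied.

False


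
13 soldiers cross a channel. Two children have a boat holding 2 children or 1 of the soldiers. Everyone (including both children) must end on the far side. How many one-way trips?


Per crossing of one of the soldiers: children→, one←, one of the soldiers→, one← = 4 trips
13 × 4 = 52, + 1 final children→ = 53
Minimum trips = 53

53


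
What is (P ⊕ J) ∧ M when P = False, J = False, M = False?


P = False, J = False, M = False
Step 1: P ⊕ J = False XOR False = False
Step 2: False ∧ M = False AND False = False
XOR true when exactly one of P,J is true; then AND with M.

False


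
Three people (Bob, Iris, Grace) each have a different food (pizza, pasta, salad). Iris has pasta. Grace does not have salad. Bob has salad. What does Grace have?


From clues:
  Bob → salad
  Iris → pasta
By elimination, Grace gets the remaining.

pizza


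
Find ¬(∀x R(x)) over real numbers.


Original: ∀x R(x)
Rule: ¬∀→∃, ¬∃→∀, negate predicate.
Negation: ∃x ¬R(x)

∃x ¬R(x)


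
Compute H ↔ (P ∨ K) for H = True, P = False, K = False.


H = True, P = False, K = False
Step 1: P ∨ K = False OR False = False
Step 2: H ↔ (False): true when both sides have same truth value.
Result: True ↔ False = False

False


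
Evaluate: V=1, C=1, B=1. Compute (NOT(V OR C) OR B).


V OR C = 1
NOT(1) = 0
0 OR 1 = 1

1


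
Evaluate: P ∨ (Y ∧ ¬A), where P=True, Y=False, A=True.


P = True, Y = False, A = True
Expression: P ∨ (Y ∧ ¬A)
Step 1: ¬A = NOT True = False
Step 2: Y ∧ ¬A = False AND False = False
Step 3: P ∨ (False) = True OR False = True

True


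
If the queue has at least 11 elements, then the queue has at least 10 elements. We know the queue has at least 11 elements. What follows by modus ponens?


Modus ponens: P → Q, P ⊢ Q
P: the queue has at least 11 elements
Q: the queue has at least 10 elements
We have P → Q and P is true.
By modus ponens, Q must be true.

The queue has at least 10 elements


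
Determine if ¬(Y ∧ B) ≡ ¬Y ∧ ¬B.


Expression 1: ¬(Y ∧ B)
Expression 2: ¬Y ∧ ¬B
Truth table (Y B | Expr1 Expr2):
  T T |   F     F
  T F |   T     F   ← differ
  F T |   T     F   ← differ
  F F |   T     T
Counterexample: Y=T, B=F gives Expr1 = T but Expr2 = F, so the expressions are NOT logically equivalent.

No


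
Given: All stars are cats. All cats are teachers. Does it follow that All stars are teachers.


Premise 1: All stars are cats.
Premise 2: All cats are teachers.
Conclusion: All stars are teachers.
Barbara syllogism (AAA-1): All A are B, All B are C → All A are C.
Middle term (cats) distributed in premise 2.

Valid


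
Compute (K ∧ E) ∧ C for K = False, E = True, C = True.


K = False, E = True, C = True
Step 1: K ∧ E = False AND True = False
Step 2: False ∧ C = False AND True = False
AND is true only when ALL operands are true.

False


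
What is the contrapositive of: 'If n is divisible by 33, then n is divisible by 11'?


Original: If n is divisible by 33, then n is divisible by 11
Contrapositive: If ¬Q, then ¬P
Negate Q: not (n is divisible by 11)
Negate P: not (n is divisible by 33)

If not (n is divisible by 11), then not (n is divisible by 33).


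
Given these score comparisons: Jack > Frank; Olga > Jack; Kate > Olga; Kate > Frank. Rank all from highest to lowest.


Constraints: Jack > Frank; Olga > Jack; Kate > Olga; Kate > Frank
Method: at each step, the next-highest is the one remaining person who never appears on the smaller side of a constraint between remaining people.
  Step 1: remaining {Jack, Frank, Kate, Olga}; on the smaller side: {Jack, Frank, Olga} → Kate is next (Kate > Olga; Kate > Frank).
  Step 2: remaining {Jack, Frank, Olga}; on the smaller side: {Jack, Frank} → Olga is next (Olga > Jack).
  Step 3: remaining {Jack, Frank}; on the smaller side: {Frank} → Jack is next (Jack > Frank).
  Step 4: only Frank remains → lowest.
Final ranking (highest to lowest):

Kate > Olga > Jack > Frank


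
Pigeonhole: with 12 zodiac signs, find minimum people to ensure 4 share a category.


Pigeonhole: to guarantee k in one of n categories, need (k-1)×n + 1.
k = 4, n = 12
Minimum = (4-1) × 12 + 1 = 3 × 12 + 1

37


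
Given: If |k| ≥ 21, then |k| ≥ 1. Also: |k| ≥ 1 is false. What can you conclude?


Modus tollens: P → Q, ¬Q ⊢ ¬P
P: |k| ≥ 21
Q: |k| ≥ 1
We have P → Q and Q is false.
By modus tollens, P must be false.

It is not the case that |k| ≥ 21


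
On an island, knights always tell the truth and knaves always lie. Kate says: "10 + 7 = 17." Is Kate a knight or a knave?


Statement: "10 + 7 = 17."
Actual: 10 + 7 = 17
Claimed: 17
Statement is TRUE → Kate tells the truth → Knight

Knight


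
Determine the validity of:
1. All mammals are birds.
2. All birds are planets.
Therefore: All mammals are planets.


Premise 1: All mammals are birds.
Premise 2: All birds are planets.
Conclusion: All mammals are planets.
Barbara syllogism (AAA-1): All A are B, All B are C → All A are C.
Middle term (birds) distributed in premise 2.

Valid


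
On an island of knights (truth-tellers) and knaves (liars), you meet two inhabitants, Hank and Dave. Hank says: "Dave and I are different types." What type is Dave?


Hank says: "Dave and I are different types."
Case 1: Hank is a Knight (truth-teller)
  Statement is true → they ARE different → Dave is a Knave
Case 2: Hank is a Knave (liar)
  Statement is false → they are NOT different → Dave is a Knave
In both cases, Dave is a Knave.

Knave


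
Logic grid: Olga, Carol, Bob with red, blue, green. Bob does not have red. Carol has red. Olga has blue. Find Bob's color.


From clues:
  Olga → blue
  Carol → red
By elimination, Bob gets the remaining.

green


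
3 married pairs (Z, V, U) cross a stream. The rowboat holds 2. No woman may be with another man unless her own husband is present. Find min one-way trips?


Label couples Z, V, U (H = husband, W = wife).
Counting alone: 6 people, the rowboat carries 2 and someone must bring it back, so each round trip nets at most +1 on the far side until the last crossing → at least 9 trips. The jealousy constraint makes 9 impossible; the shortest valid schedule has 11:
1. WZ+WV →  (far: WZ,WV; near: HZ,HV,HU,WU)
2. WZ ←       (far: WV; near: HZ,HV,HU,WZ,WU)
3. WZ+WU →  (far: WZ,WV,WU; near: HZ,HV,HU)
4. WZ ←       (far: WV,WU; near: HZ,HV,HU,WZ)
5. HV+HU →  (far: HV,WV,HU,WU; near: HZ,WZ)
6. HV+WV ←  (far: HU,WU; near: HZ,WZ,HV,WV)
7. HZ+HV →  (far: HZ,HV,HU,WU; near: WZ,WV)
8. WU ←       (far: HZ,HV,HU; near: WZ,WV,WU)
9. WZ+WV →  (far: HZ,WZ,HV,WV,HU; near: WU)
10. HU ←      (far: HZ,WZ,HV,WV; near: HU,WU)
11. HU+WU → (far: all six; near: empty)
In every state each wife is either with her husband or with no other man.
Minimum trips = 11

11


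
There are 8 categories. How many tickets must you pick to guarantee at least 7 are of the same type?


Pigeonhole: to guarantee k in one of n categories, need (k-1)×n + 1.
k = 7, n = 8
Minimum = (7-1) × 8 + 1 = 6 × 8 + 1

49


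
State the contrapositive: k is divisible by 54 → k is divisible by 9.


Original: If k is divisible by 54, then k is divisible by 9
Contrapositive: If ¬Q, then ¬P
Negate Q: not (k is divisible by 9)
Negate P: not (k is divisible by 54)

If not (k is divisible by 9), then not (k is divisible by 54).


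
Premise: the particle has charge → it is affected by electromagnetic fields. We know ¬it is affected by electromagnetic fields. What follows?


Modus tollens: P → Q, ¬Q ⊢ ¬P
P: the particle has charge
Q: it is affected by electromagnetic fields
We have P → Q and Q is false.
By modus tollens, P must be false.

It is not the case that the particle has charge


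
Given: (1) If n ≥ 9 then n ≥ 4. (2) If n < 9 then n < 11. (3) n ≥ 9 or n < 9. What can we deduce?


Constructive dilemma: (P → Q) ∧ (R → S), P ∨ R ⊢ Q ∨ S
Premise 1: n ≥ 9 → n ≥ 4
Premise 2: n < 9 → n < 11
Premise 3: n ≥ 9 ∨ n < 9
Case 1: Assuming n ≥ 9, then by Premise 1, n ≥ 4.
Case 2: Assuming n < 9, then by Premise 2, n < 11.
Since one of n ≥ 9 or n < 9 must hold, we get n ≥ 4 or n < 11.

n ≥ 4 or n < 11.


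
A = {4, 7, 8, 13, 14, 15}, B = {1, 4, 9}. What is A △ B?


A = {4, 7, 8, 13, 14, 15}
B = {1, 4, 9}
Operation: symmetric difference
In A only: [7, 8, 13, 14, 15], in B only: [1, 9]

{1, 7, 8, 9, 13, 14, 15}


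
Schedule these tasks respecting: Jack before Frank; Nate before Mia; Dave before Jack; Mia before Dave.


Constraints: Jack before Frank; Nate before Mia; Dave before Jack; Mia before Dave
Method: repeatedly schedule the remaining task that has no remaining task required before it.
  Step 1: remaining {Dave, Mia, Nate, Jack, Frank}; every task except Nate still has a predecessor pending → schedule Nate.
  Step 2: remaining {Dave, Mia, Jack, Frank}; every task except Mia still has a predecessor pending → schedule Mia.
  Step 3: remaining {Dave, Jack, Frank}; every task except Dave still has a predecessor pending → schedule Dave.
  Step 4: remaining {Jack, Frank}; every task except Jack still has a predecessor pending → schedule Jack.
  Step 5: only Frank remains → schedule Frank.
Resulting order:

Nate → Mia → Dave → Jack → Frank


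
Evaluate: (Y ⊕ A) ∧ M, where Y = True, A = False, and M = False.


Y = True, A = False, M = False
Step 1: Y ⊕ A = True XOR False = True
Step 2: True ∧ M = True AND False = False
XOR true when exactly one of Y,A is true; then AND with M.

False


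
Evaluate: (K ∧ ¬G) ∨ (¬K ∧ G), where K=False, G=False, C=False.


K = False, G = False, C = False
Expression: (K ∧ ¬G) ∨ (¬K ∧ G)
Step 1: ¬G = NOT False = True
Step 2: K ∧ ¬G = False AND True = False
Step 3: ¬K = NOT False = True
Step 4: ¬K ∧ G = True AND False = False
Step 5: (False) ∨ (False) = False OR False = False

False


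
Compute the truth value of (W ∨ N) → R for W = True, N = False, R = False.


W = True, N = False, R = False
Step 1: W ∨ N = True OR False = True
Step 2: (True) → R: false only when antecedent=True and R=False.
Result: False

False


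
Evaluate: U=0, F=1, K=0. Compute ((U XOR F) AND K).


U XOR F = 0^1 = 1
1 AND 0 = 0

0


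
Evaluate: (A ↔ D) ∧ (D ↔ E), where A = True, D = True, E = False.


A = True, D = True, E = False
Step 1: A ↔ D is true when A and D have the same value. Result: True
Step 2: D ↔ E is true when D and E have the same value. Result: False
Step 3: True ∧ False = False

False


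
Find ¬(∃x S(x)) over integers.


Original: ∃x S(x)
Rule: ¬∀→∃, ¬∃→∀, negate predicate.
Negation: ∀x ¬S(x)

∀x ¬S(x)


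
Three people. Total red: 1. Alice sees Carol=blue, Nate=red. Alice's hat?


Total red = 1, seen red = 1
Own red = 1 - 1 = 0
Alice's hat is blue.

blue


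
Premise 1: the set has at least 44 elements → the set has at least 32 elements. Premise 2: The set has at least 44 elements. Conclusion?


Modus ponens: P → Q, P ⊢ Q
P: the set has at least 44 elements
Q: the set has at least 32 elements
We have P → Q and P is true.
By modus ponens, Q must be true.

The set has at least 32 elements


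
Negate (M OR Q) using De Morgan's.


De Morgan's law: ¬(P ∨ Q) ≡ ¬P ∧ ¬Q
¬(M ∨ Q) = ¬M ∧ ¬Q

¬M ∧ ¬Q


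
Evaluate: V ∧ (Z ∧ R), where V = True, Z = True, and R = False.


V = True, Z = True, R = False
Step 1: Z ∧ R = True AND False = False
Step 2: V ∧ False = True AND False = False
AND is true only when ALL operands are true.

False


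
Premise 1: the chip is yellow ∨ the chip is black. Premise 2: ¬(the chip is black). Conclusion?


Disjunctive syllogism: P ∨ Q, ¬P ⊢ Q
Disjunction: the chip is yellow ∨ the chip is black
We know it is not the case that the chip is black.
By disjunctive syllogism, the other disjunct must be true.

The chip is yellow


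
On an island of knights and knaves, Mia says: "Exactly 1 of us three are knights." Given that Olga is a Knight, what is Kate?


Mia claims exactly 1 knights among Mia, Olga, Kate.
Given: Olga is a Knight.

Case 1: Mia is a Knight (tells truth)
  Then exactly 1 of the three are knights.
  Counting Mia, Olga: 2 knight(s) so far. Need -1 more → impossible.
Case 2: Mia is a Knave (lies)
  Then the count is NOT 1.
  If Kate = Knave, count = 1 = 1 → claim would be true, contradicts lie.
  If Kate = Knight, count = 2 ≠ 1 → lie confirmed ✓

Kate is a Knight.

Knight


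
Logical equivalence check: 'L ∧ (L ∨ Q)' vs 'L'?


Expression 1: L ∧ (L ∨ Q)
Expression 2: L
Truth table (L Q | Expr1 Expr2):
  T T |   T     T
  T F |   T     T
  F T |   F     F
  F F |   F     F
All 4 rows agree, so the expressions are logically equivalent.

Yes


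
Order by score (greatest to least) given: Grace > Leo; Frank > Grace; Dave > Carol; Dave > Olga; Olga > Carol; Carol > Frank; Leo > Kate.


Constraints: Grace > Leo; Frank > Grace; Dave > Carol; Dave > Olga; Olga > Carol; Carol > Frank; Leo > Kate
Method: at each step, the next-highest is the one remaining person who never appears on the smaller side of a constraint between remaining people.
  Step 1: remaining {Grace, Leo, Frank, Kate, Olga, Carol, Dave}; on the smaller side: {Grace, Leo, Frank, Kate, Olga, Carol} → Dave is next (Dave > Carol; Dave > Olga).
  Step 2: remaining {Grace, Leo, Frank, Kate, Olga, Carol}; on the smaller side: {Grace, Leo, Frank, Kate, Carol} → Olga is next (Olga > Carol).
  Step 3: remaining {Grace, Leo, Frank, Kate, Carol}; on the smaller side: {Grace, Leo, Frank, Kate} → Carol is next (Carol > Frank).
  Step 4: remaining {Grace, Leo, Frank, Kate}; on the smaller side: {Grace, Leo, Kate} → Frank is next (Frank > Grace).
  Step 5: remaining {Grace, Leo, Kate}; on the smaller side: {Leo, Kate} → Grace is next (Grace > Leo).
  Step 6: remaining {Leo, Kate}; on the smaller side: {Kate} → Leo is next (Leo > Kate).
  Step 7: only Kate remains → lowest.
Final ranking (highest to lowest):

Dave > Olga > Carol > Frank > Grace > Leo > Kate


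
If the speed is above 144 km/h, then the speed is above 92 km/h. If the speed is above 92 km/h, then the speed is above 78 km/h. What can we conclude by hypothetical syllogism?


Hypothetical syllogism: P → Q, Q → R ⊢ P → R
Premise 1: the speed is above 144 km/h → the speed is above 92 km/h
Premise 2: the speed is above 92 km/h → the speed is above 78 km/h
Chain the implications: the middle term (the speed is above 92 km/h) links the two.
Conclusion: If the speed is above 144 km/h, then the speed is above 78 km/h.

If the speed is above 144 km/h, then the speed is above 78 km/h.


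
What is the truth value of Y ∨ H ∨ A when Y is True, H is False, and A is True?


Y = True, H = False, A = True
Step 1: Y ∨ H = True OR False = True
Step 2: True ∨ A = True OR True = True
OR is true when at least one operand is true.

True


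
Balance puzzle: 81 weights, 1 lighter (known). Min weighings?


Each weighing has 3 outcomes (left heavy / balance / right heavy), so k weighings distinguish at most 3^k cases; splitting into three near-equal groups achieves this.
Need 3^k ≥ 81: 3^3 = 27 < 81 ≤ 3^4 = 81
k = ⌈log₃(81)⌉ = 4

4


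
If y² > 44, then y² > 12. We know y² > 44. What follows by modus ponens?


Modus ponens: P → Q, P ⊢ Q
P: y² > 44
Q: y² > 12
We have P → Q and P is true.
By modus ponens, Q must be true.

y² > 12


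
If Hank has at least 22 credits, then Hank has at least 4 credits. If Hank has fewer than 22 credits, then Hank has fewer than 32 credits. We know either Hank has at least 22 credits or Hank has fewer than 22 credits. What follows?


Constructive dilemma: (P → Q) ∧ (R → S), P ∨ R ⊢ Q ∨ S
Premise 1: Hank has at least 22 credits → Hank has at least 4 credits
Premise 2: Hank has fewer than 22 credits → Hank has fewer than 32 credits
Premise 3: Hank has at least 22 credits ∨ Hank has fewer than 22 credits
Case 1: Assuming Hank has at least 22 credits, then by Premise 1, Hank has at least 4 credits.
Case 2: Assuming Hank has fewer than 22 credits, then by Premise 2, Hank has fewer than 32 credits.
Since one of Hank has at least 22 credits or Hank has fewer than 22 credits must hold, we get Hank has at least 4 credits or Hank has fewer than 32 credits.

Hank has at least 4 credits or Hank has fewer than 32 credits.


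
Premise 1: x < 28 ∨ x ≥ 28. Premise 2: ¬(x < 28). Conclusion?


Disjunctive syllogism: P ∨ Q, ¬P ⊢ Q
Disjunction: x < 28 ∨ x ≥ 28
We know it is not the case that x < 28.
By disjunctive syllogism, the other disjunct must be true.

x ≥ 28


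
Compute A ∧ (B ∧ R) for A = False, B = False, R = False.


A = False, B = False, R = False
Step 1: B ∧ R = False AND False = False
Step 2: A ∧ False = False AND False = False
AND is true only when ALL operands are true.

False


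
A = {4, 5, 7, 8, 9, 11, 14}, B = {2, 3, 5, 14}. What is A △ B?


A = {4, 5, 7, 8, 9, 11, 14}
B = {2, 3, 5, 14}
Operation: symmetric difference
In A only: [4, 7, 8, 9, 11], in B only: [2, 3]

{2, 3, 4, 7, 8, 9, 11}


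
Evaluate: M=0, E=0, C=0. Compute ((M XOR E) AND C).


M XOR E = 0^0 = 0
0 AND 0 = 0

0


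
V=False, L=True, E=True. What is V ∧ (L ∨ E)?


V = False, L = True, E = True
Expression: V ∧ (L ∨ E)
Step 1: L ∨ E = True OR True = True
Step 2: V ∧ (True) = False AND True = False

False


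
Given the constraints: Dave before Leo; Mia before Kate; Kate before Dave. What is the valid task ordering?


Constraints: Dave before Leo; Mia before Kate; Kate before Dave
Method: repeatedly schedule the remaining task that has no remaining task required before it.
  Step 1: remaining {Leo, Dave, Kate, Mia}; every task except Mia still has a predecessor pending → schedule Mia.
  Step 2: remaining {Leo, Dave, Kate}; every task except Kate still has a predecessor pending → schedule Kate.
  Step 3: remaining {Leo, Dave}; every task except Dave still has a predecessor pending → schedule Dave.
  Step 4: only Leo remains → schedule Leo.
Resulting order:

Mia → Kate → Dave → Leo


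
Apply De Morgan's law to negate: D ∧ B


De Morgan's law: ¬(P ∧ Q) ≡ ¬P ∨ ¬Q
¬(D ∧ B) = ¬D ∨ ¬B

¬D ∨ ¬B


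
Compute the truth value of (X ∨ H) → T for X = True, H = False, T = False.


X = True, H = False, T = False
Step 1: X ∨ H = True OR False = True
Step 2: (True) → T: false only when antecedent=True and T=False.
Result: False

False


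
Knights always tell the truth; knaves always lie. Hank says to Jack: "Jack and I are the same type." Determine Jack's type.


Hank says: "Jack and I are the same type."
Case 1: Hank is a Knight (truth-teller)
  Statement is true → they ARE the same → Jack is also a Knight
Case 2: Hank is a Knave (liar)
  Statement is false → they are NOT the same → Jack is a Knight
In both cases, Jack is a Knight.

Knight


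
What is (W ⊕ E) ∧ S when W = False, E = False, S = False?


W = False, E = False, S = False
Step 1: W ⊕ E = False XOR False = False
Step 2: False ∧ S = False AND False = False
XOR true when exactly one of W,E is true; then AND with S.

False


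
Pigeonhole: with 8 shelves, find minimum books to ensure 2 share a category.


Pigeonhole: to guarantee k in one of n categories, need (k-1)×n + 1.
k = 2, n = 8
Minimum = (2-1) × 8 + 1 = 1 × 8 + 1

9


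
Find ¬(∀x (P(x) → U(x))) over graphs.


Original: ∀x (P(x) → U(x))
Rule: ¬∀→∃, ¬∃→∀, negate predicate.
Negation: ∃x (P(x) ∧ ¬U(x))

∃x (P(x) ∧ ¬U(x))


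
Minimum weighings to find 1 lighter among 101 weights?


Each weighing has 3 outcomes (left heavy / balance / right heavy), so k weighings distinguish at most 3^k cases; splitting into three near-equal groups achieves this.
Need 3^k ≥ 101: 3^4 = 81 < 101 ≤ 3^5 = 243
k = ⌈log₃(101)⌉ = 5

5


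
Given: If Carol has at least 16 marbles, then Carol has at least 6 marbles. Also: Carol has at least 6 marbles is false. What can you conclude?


Modus tollens: P → Q, ¬Q ⊢ ¬P
P: Carol has at least 16 marbles
Q: Carol has at least 6 marbles
We have P → Q and Q is false.
By modus tollens, P must be false.

It is not the case that Carol has at least 16 marbles


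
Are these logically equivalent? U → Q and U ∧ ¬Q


Expression 1: U → Q
Expression 2: U ∧ ¬Q
Truth table (U Q | Expr1 Expr2):
  T T |   T     F   ← differ
  T F |   F     T   ← differ
  F T |   T     F   ← differ
  F F |   T     F   ← differ
Counterexample: U=T, Q=T gives Expr1 = T but Expr2 = F, so the expressions are NOT logically equivalent.

No


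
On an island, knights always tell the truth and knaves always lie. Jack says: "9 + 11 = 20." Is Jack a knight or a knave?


Statement: "9 + 11 = 20."
Actual: 9 + 11 = 20
Claimed: 20
Statement is TRUE → Jack tells the truth → Knight

Knight


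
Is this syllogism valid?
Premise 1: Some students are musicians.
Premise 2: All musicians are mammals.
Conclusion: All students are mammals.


Premise 1: Some students are musicians.
Premise 2: All musicians are mammals.
Conclusion: All students are mammals.
Fallacy: illicit minor. The minor term (students) is distributed in the conclusion ('All students ...') but undistributed in its premise ('Some students are musicians' doesn't cover all students).
Only 'Some students are mammals' follows, not 'All'.

Invalid


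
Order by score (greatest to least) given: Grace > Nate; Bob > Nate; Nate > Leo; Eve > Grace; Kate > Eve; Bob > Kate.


Constraints: Grace > Nate; Bob > Nate; Nate > Leo; Eve > Grace; Kate > Eve; Bob > Kate
Method: at each step, the next-highest is the one remaining person who never appears on the smaller side of a constraint between remaining people.
  Step 1: remaining {Eve, Nate, Kate, Leo, Grace, Bob}; on the smaller side: {Eve, Nate, Kate, Leo, Grace} → Bob is next (Bob > Nate; Bob > Kate).
  Step 2: remaining {Eve, Nate, Kate, Leo, Grace}; on the smaller side: {Eve, Nate, Leo, Grace} → Kate is next (Kate > Eve).
  Step 3: remaining {Eve, Nate, Leo, Grace}; on the smaller side: {Nate, Leo, Grace} → Eve is next (Eve > Grace).
  Step 4: remaining {Nate, Leo, Grace}; on the smaller side: {Nate, Leo} → Grace is next (Grace > Nate).
  Step 5: remaining {Nate, Leo}; on the smaller side: {Leo} → Nate is next (Nate > Leo).
  Step 6: only Leo remains → lowest.
Final ranking (highest to lowest):

Bob > Kate > Eve > Grace > Nate > Leo


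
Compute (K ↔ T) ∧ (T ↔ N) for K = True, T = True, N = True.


K = True, T = True, N = True
Step 1: K ↔ T is true when K and T have the same value. Result: True
Step 2: T ↔ N is true when T and N have the same value. Result: True
Step 3: True ∧ True = True

True


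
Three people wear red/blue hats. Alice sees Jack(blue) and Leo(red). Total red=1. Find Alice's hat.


Total red = 1, seen red = 1
Own red = 1 - 1 = 0
Alice's hat is blue.

blue


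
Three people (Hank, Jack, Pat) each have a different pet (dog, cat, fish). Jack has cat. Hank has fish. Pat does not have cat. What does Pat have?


From clues:
  Hank → fish
  Jack → cat
By elimination, Pat gets the remaining.

dog


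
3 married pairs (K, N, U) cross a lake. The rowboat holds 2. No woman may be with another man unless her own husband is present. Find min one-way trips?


Label couples K, N, U (H = husband, W = wife).
Counting alone: 6 people, the rowboat carries 2 and someone must bring it back, so each round trip nets at most +1 on the far side until the last crossing → at least 9 trips. The jealousy constraint makes 9 impossible; the shortest valid schedule has 11:
1. WK+WN →  (far: WK,WN; near: HK,HN,HU,WU)
2. WK ←       (far: WN; near: HK,HN,HU,WK,WU)
3. WK+WU →  (far: WK,WN,WU; near: HK,HN,HU)
4. WK ←       (far: WN,WU; near: HK,HN,HU,WK)
5. HN+HU →  (far: HN,WN,HU,WU; near: HK,WK)
6. HN+WN ←  (far: HU,WU; near: HK,WK,HN,WN)
7. HK+HN →  (far: HK,HN,HU,WU; near: WK,WN)
8. WU ←       (far: HK,HN,HU; near: WK,WN,WU)
9. WK+WN →  (far: HK,WK,HN,WN,HU; near: WU)
10. HU ←      (far: HK,WK,HN,WN; near: HU,WU)
11. HU+WU → (far: all six; near: empty)
In every state each wife is either with her husband or with no other man.
Minimum trips = 11

11


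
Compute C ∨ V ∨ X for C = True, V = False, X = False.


C = True, V = False, X = False
Step 1: C ∨ V = True OR False = True
Step 2: True ∨ X = True OR False = True
OR is true when at least one operand is true.

True


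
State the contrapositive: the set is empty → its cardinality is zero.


Original: If the set is empty, then its cardinality is zero
Contrapositive: If ¬Q, then ¬P
Negate Q: not (its cardinality is zero)
Negate P: not (the set is empty)

If not (its cardinality is zero), then not (the set is empty).


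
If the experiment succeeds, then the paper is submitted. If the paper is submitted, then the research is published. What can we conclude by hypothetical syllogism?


Hypothetical syllogism: P → Q, Q → R ⊢ P → R
Premise 1: the experiment succeeds → the paper is submitted
Premise 2: the paper is submitted → the research is published
Chain the implications: the middle term (the paper is submitted) links the two.
Conclusion: If the experiment succeeds, then the research is published.

If the experiment succeeds, then the research is published.


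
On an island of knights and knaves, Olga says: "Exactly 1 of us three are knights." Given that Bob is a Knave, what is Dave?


Olga claims exactly 1 knights among Olga, Bob, Dave.
Given: Bob is a Knave.

Case 1: Olga is a Knight (tells truth)
  Then exactly 1 of the three are knights.
  Counting Olga, Bob: 1 knight(s) so far. Need 0 more → Dave = Knave.
Case 2: Olga is a Knave (lies)
  Then the count is NOT 1.
  If Dave = Knight, count = 1 = 1 → claim would be true, contradicts lie.
  If Dave = Knave, count = 0 ≠ 1 → lie confirmed ✓

Dave is a Knave.

Knave


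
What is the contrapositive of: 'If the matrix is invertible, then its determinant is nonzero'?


Original: If the matrix is invertible, then its determinant is nonzero
Contrapositive: If ¬Q, then ¬P
Negate Q: not (its determinant is nonzero)
Negate P: not (the matrix is invertible)

If not (its determinant is nonzero), then not (the matrix is invertible).


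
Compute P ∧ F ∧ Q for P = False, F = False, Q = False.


P = False, F = False, Q = False
Step 1: P ∧ F = False AND False = False
Step 2: (False) ∧ Q = (False) AND False = False
AND is true only when ALL operands are true.

False


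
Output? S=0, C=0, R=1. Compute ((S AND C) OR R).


S AND C = 0&0 = 0
0 OR 1 = 1

1


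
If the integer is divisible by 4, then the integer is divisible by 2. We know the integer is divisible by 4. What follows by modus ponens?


Modus ponens: P → Q, P ⊢ Q
P: the integer is divisible by 4
Q: the integer is divisible by 2
We have P → Q and P is true.
By modus ponens, Q must be true.

The integer is divisible by 2
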